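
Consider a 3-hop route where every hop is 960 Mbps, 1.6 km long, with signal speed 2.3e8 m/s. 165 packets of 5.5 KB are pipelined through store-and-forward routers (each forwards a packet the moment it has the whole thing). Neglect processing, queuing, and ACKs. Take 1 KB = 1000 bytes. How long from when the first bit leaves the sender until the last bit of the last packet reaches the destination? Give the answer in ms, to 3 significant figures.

Per-hop transmission t_tx = L/R = 44000/960000000 = 0.0458333 ms.
Per-hop propagation t_prop = 1600/2.3e+08 = 0.00695652 ms.
Pipeline fill: first packet needs 3·t_tx to clear all hops; remaining 164 packets each add one t_tx.
Total = (3+165-1)·t_tx + 3·t_prop = 167·0.0458333 + 3·0.00695652 = 7.68 ms.

7.68 ms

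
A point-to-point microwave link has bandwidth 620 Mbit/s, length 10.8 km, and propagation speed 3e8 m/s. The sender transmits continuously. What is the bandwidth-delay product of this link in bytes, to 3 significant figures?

2790 bytes

Propagation delay = 10800 / 300000000 = 3.6e-05 s.
BDP = R × t_prop = 620000000 × 3.6e-05 = 22320 bits.
In bytes: 22320/8 = 2790 bytes.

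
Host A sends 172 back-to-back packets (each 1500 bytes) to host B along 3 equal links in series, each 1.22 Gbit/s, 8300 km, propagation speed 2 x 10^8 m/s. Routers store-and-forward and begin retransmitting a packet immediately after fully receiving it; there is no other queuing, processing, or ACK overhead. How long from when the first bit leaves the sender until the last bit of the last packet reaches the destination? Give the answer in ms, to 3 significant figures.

Per-hop transmission t_tx = L/R = 12000/1220000000 = 0.00983607 ms.
Per-hop propagation t_prop = 8300000/200000000 = 41.5 ms.
Pipeline fill: first packet needs 3·t_tx to clear all hops; remaining 171 packets each add one t_tx.
Total = (3+172-1)·t_tx + 3·t_prop = 174·0.00983607 + 3·41.5 = 126 ms.

126 ms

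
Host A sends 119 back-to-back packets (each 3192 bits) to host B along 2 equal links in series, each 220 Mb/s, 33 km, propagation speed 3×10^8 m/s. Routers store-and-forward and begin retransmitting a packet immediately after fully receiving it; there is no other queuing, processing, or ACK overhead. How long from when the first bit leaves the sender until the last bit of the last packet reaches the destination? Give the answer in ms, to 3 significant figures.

1.96 ms

Per-hop transmission t_tx = L/R = 3192/220000000 = 0.0145091 ms.
Per-hop propagation t_prop = 33000/300000000 = 0.11 ms.
Pipeline fill: first packet needs 2·t_tx to clear all hops; remaining 118 packets each add one t_tx.
Total = (2+119-1)·t_tx + 2·t_prop = 120·0.0145091 + 2·0.11 = 1.96 ms.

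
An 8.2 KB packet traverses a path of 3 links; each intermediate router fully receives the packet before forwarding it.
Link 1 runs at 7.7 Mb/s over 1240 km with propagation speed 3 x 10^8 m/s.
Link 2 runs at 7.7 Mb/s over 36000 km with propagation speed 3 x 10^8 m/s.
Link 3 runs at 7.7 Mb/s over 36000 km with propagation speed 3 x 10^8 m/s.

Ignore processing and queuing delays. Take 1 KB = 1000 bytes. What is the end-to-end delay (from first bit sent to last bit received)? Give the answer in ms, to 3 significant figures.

270 ms

L = 65600 bits.
Transmission delay per hop = L/R = 65600/7700000 = 8.51948 ms; 3 hops → 25.5584 ms.
Propagation delays (d/s per hop): 4.13333, 120, 120 ms; sum = 244.133 ms.
End-to-end = 270 ms.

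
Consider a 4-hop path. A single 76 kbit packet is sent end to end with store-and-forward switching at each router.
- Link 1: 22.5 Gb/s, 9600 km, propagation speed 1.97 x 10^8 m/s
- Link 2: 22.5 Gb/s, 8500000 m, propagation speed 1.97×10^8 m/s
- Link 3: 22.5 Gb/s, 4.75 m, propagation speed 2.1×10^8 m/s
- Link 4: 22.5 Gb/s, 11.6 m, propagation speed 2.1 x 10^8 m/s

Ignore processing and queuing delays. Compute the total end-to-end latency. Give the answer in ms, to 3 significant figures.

L = 76000 bits.
Transmission delay per hop = L/R = 76000/22500000000 = 0.00337778 ms; 4 hops → 0.0135111 ms.
Propagation delays (d/s per hop): 48.731, 43.1472, 2.2619e-05, 5.52381e-05 ms; sum = 91.8783 ms.
End-to-end = 91.9 ms.

91.9 ms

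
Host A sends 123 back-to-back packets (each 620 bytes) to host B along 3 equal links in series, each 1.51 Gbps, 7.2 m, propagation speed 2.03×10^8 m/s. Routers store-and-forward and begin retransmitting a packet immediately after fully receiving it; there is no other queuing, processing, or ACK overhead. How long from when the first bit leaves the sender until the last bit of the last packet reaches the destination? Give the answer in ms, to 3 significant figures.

0.411 ms

Per-hop transmission t_tx = L/R = 4960/1510000000 = 0.00328477 ms.
Per-hop propagation t_prop = 7.2/2.03e+08 = 3.5468e-05 ms.
Pipeline fill: first packet needs 3·t_tx to clear all hops; remaining 122 packets each add one t_tx.
Total = (3+123-1)·t_tx + 3·t_prop = 125·0.00328477 + 3·3.5468e-05 = 0.411 ms.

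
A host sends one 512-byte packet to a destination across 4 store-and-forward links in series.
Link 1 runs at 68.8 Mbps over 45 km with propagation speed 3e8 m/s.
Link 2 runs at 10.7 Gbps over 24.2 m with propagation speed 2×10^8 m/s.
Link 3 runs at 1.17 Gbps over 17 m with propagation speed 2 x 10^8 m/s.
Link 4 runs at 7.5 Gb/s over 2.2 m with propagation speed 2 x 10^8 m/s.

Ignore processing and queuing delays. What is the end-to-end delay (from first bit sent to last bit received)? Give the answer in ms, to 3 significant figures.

L = 512 × 8 = 4096 bits.
Transmission delays (L/R per hop): 0.0595349, 0.000382804, 0.00350085, 0.000546133 ms; sum = 0.0639647 ms.
Propagation delays (d/s per hop): 0.15, 0.000121, 8.5e-05, 1.1e-05 ms; sum = 0.150217 ms.
End-to-end = 0.214 ms.

0.214 ms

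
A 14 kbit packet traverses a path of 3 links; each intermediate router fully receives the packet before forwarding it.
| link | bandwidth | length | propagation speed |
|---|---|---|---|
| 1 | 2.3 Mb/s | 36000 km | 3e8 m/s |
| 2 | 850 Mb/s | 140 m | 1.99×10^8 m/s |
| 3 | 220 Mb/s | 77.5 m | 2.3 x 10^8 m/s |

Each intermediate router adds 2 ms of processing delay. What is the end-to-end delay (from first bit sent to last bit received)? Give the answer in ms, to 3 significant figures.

L = 14000 bits.
Transmission delays (L/R per hop): 6.08696, 0.0164706, 0.0636364 ms; sum = 6.16706 ms.
Propagation delays (d/s per hop): 120, 0.000703518, 0.000336957 ms; sum = 120.001 ms.
Processing at 2 router(s): 2 × 2 ms = 4 ms.
End-to-end = 130 ms.

130 ms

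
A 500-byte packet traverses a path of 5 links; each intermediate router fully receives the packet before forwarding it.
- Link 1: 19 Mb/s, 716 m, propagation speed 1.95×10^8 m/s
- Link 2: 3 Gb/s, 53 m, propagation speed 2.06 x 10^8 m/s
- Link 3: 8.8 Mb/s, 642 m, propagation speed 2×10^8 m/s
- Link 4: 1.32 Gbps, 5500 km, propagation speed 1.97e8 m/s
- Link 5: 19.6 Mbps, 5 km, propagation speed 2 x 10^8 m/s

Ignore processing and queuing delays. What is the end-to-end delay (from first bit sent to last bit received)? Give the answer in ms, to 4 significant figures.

L = 500 × 8 = 4000 bits.
Transmission delays (L/R per hop): 0.210526, 0.00133333, 0.454545, 0.0030303, 0.204082 ms; sum = 0.873517 ms.
Propagation delays (d/s per hop): 0.00367179, 0.000257282, 0.00321, 27.9188, 0.025 ms; sum = 27.9509 ms.
End-to-end = 28.82 ms.

28.82 ms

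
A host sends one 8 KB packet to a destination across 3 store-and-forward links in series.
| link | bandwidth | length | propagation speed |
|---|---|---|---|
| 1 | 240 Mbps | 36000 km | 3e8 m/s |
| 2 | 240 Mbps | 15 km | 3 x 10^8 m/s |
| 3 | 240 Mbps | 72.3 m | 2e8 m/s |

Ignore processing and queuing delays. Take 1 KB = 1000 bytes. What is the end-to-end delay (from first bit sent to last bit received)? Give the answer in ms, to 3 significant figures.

L = 64000 bits.
Transmission delay per hop = L/R = 64000/240000000 = 0.266667 ms; 3 hops → 0.8 ms.
Propagation delays (d/s per hop): 120, 0.05, 0.0003615 ms; sum = 120.05 ms.
End-to-end = 121 ms.

121 ms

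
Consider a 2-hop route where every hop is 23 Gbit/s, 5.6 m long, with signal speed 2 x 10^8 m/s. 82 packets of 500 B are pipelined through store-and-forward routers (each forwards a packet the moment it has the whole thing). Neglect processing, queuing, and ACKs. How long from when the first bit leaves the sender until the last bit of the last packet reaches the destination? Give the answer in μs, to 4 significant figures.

Per-hop transmission t_tx = L/R = 4000/23000000000 = 0.173913 μs.
Per-hop propagation t_prop = 5.6/200000000 = 0.028 μs.
Pipeline fill: first packet needs 2·t_tx to clear all hops; remaining 81 packets each add one t_tx.
Total = (2+82-1)·t_tx + 2·t_prop = 83·0.173913 + 2·0.028 = 14.49 μs.

14.49 μs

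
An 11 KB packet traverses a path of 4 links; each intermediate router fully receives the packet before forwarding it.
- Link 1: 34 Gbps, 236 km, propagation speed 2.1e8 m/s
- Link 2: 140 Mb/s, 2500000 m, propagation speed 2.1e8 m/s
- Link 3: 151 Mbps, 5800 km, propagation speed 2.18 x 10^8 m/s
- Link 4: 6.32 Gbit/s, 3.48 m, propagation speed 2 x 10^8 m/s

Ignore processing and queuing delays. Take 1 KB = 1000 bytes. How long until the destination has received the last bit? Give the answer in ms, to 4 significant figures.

40.86 ms

L = 88000 bits.
Transmission delays (L/R per hop): 0.00258824, 0.628571, 0.582781, 0.0139241 ms; sum = 1.22787 ms.
Propagation delays (d/s per hop): 1.12381, 11.9048, 26.6055, 1.74e-05 ms; sum = 39.6341 ms.
End-to-end = 40.86 ms.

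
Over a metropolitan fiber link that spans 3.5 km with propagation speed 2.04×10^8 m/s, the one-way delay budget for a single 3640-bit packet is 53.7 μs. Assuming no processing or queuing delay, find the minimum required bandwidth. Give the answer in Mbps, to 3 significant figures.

Propagation delay = 3500 / 204000000 = 17.1569 μs.
Transmission budget = 53.7 − 17.1569 = 36.5431 μs.
R ≥ L / t_tx = 3640 bits / 3.65431e-05 s = 99.6 Mbps.

99.6 Mbps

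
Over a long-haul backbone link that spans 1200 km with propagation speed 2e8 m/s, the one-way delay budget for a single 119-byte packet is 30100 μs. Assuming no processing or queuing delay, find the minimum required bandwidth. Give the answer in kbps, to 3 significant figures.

39.5 kbps

L = 952 bits.
Propagation delay = 1200000 / 200000000 = 6000 μs.
Transmission budget = 30100 − 6000 = 24100 μs.
R ≥ L / t_tx = 952 bits / 0.0241 s = 39.5 kbps.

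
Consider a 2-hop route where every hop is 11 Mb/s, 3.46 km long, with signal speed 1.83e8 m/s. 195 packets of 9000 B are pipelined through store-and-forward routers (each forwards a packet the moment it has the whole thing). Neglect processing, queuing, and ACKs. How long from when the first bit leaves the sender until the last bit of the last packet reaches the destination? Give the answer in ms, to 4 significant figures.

Per-hop transmission t_tx = L/R = 72000/11000000 = 6.54545 ms.
Per-hop propagation t_prop = 3460/183000000 = 0.0189071 ms.
Pipeline fill: first packet needs 2·t_tx to clear all hops; remaining 194 packets each add one t_tx.
Total = (2+195-1)·t_tx + 2·t_prop = 196·6.54545 + 2·0.0189071 = 1283 ms.

1283 ms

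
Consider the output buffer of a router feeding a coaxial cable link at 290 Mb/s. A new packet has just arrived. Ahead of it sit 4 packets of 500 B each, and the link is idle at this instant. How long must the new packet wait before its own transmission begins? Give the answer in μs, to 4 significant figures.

Each queued packet: L/R = 4000/290000000 = 13.7931 μs.
4 queued → 55.1724 μs.
Queuing delay = 55.17 μs.

55.17 μs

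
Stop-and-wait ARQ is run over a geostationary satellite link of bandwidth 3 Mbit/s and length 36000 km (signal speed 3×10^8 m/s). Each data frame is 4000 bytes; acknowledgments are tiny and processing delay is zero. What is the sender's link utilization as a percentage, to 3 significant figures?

t_tx = L/R = 32000/3000000 = 0.0106667 s.
t_prop = 36000000/300000000 = 0.12 s; RTT = 0.24 s.
Cycle = t_tx + RTT = 0.250667 s.
Utilization = t_tx / cycle = 0.0106667/0.250667 = 4.26 %.

4.26 %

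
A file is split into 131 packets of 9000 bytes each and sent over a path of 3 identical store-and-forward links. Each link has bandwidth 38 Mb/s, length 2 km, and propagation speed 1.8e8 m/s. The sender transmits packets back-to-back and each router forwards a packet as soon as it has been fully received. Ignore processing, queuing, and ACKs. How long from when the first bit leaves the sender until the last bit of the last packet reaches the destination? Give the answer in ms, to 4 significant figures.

252.0 ms

Per-hop transmission t_tx = L/R = 72000/38000000 = 1.89474 ms.
Per-hop propagation t_prop = 2000/180000000 = 0.0111111 ms.
Pipeline fill: first packet needs 3·t_tx to clear all hops; remaining 130 packets each add one t_tx.
Total = (3+131-1)·t_tx + 3·t_prop = 133·1.89474 + 3·0.0111111 = 252.0 ms.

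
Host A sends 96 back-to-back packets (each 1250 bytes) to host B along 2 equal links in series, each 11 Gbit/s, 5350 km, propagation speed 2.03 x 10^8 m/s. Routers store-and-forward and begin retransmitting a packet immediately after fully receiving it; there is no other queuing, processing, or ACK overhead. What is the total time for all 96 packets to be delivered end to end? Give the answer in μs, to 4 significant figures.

52800 μs

Per-hop transmission t_tx = L/R = 10000/11000000000 = 0.909091 μs.
Per-hop propagation t_prop = 5350000/2.03e+08 = 26354.7 μs.
Pipeline fill: first packet needs 2·t_tx to clear all hops; remaining 95 packets each add one t_tx.
Total = (2+96-1)·t_tx + 2·t_prop = 97·0.909091 + 2·26354.7 = 52800 μs.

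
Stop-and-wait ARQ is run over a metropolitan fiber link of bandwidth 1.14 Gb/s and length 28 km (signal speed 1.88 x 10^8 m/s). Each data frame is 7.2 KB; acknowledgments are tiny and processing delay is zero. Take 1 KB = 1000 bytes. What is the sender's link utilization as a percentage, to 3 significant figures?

14.5 %

t_tx = L/R = 57600/1140000000 = 5.05263e-05 s.
t_prop = 28000/188000000 = 0.000148936 s; RTT = 0.000297872 s.
Cycle = t_tx + RTT = 0.000348399 s.
Utilization = t_tx / cycle = 5.05263e-05/0.000348399 = 14.5 %.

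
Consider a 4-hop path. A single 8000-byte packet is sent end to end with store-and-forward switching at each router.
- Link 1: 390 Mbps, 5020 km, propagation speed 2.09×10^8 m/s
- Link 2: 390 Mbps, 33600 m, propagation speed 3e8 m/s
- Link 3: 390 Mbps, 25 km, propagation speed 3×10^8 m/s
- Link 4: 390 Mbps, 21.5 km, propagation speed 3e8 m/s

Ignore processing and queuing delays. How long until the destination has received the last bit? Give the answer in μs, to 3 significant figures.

24900 μs

L = 8000 × 8 = 64000 bits.
Transmission delay per hop = L/R = 64000/390000000 = 164.103 μs; 4 hops → 656.41 μs.
Propagation delays (d/s per hop): 24019.1, 112, 83.3333, 71.6667 μs; sum = 24286.1 μs.
End-to-end = 24900 μs.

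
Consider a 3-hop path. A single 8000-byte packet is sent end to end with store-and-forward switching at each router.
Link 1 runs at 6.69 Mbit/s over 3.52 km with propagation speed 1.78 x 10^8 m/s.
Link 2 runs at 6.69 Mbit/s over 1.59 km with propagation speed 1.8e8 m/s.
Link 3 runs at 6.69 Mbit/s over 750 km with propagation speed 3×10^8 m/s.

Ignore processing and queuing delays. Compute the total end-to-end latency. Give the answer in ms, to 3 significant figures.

L = 8000 × 8 = 64000 bits.
Transmission delay per hop = L/R = 64000/6690000 = 9.56652 ms; 3 hops → 28.6996 ms.
Propagation delays (d/s per hop): 0.0197753, 0.00883333, 2.5 ms; sum = 2.52861 ms.
End-to-end = 31.2 ms.

31.2 ms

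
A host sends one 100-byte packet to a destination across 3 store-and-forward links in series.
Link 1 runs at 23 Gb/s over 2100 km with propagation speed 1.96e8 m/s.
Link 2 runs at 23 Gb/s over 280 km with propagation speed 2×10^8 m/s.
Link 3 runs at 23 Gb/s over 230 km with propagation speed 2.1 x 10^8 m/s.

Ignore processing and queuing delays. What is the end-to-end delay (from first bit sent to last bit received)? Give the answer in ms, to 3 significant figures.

L = 100 × 8 = 800 bits.
Transmission delay per hop = L/R = 800/23000000000 = 3.47826e-05 ms; 3 hops → 0.000104348 ms.
Propagation delays (d/s per hop): 10.7143, 1.4, 1.09524 ms; sum = 13.2095 ms.
End-to-end = 13.2 ms.

13.2 ms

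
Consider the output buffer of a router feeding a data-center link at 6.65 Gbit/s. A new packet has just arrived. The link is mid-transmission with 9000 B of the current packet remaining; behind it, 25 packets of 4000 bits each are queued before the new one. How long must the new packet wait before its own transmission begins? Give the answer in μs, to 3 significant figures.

Each queued packet: L/R = 4000/6650000000 = 0.601504 μs.
25 queued → 15.0376 μs.
Plus remaining 72000 bits of current packet: 10.8271 μs.
Queuing delay = 25.9 μs.

25.9 μs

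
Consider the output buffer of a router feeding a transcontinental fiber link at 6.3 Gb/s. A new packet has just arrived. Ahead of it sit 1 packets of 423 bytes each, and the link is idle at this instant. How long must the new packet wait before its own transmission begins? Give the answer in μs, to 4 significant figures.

Each queued packet: L/R = 3384/6300000000 = 0.537143 μs.
1 queued → 0.537143 μs.
Queuing delay = 0.5371 μs.

0.5371 μs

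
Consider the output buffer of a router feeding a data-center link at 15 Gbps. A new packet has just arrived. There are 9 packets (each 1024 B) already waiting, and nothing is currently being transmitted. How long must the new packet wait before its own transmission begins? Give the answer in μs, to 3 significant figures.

Each queued packet: L/R = 8192/15000000000 = 0.546133 μs.
9 queued → 4.9152 μs.
Queuing delay = 4.92 μs.

4.92 μs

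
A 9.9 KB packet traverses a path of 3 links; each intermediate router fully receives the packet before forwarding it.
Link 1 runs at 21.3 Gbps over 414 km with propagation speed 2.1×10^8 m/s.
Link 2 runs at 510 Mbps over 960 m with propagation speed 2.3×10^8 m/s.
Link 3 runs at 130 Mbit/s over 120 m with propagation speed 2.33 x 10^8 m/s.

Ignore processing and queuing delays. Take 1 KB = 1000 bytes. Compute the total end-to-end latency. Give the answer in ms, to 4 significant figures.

2.744 ms

L = 79200 bits.
Transmission delays (L/R per hop): 0.00371831, 0.155294, 0.609231 ms; sum = 0.768243 ms.
Propagation delays (d/s per hop): 1.97143, 0.00417391, 0.000515021 ms; sum = 1.97612 ms.
End-to-end = 2.744 ms.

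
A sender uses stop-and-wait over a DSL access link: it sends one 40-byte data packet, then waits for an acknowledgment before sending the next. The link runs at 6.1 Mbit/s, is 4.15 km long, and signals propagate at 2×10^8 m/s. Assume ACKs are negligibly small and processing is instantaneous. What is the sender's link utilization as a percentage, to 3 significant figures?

55.8 %

t_tx = L/R = 320/6100000 = 5.2459e-05 s.
t_prop = 4150/200000000 = 2.075e-05 s; RTT = 4.15e-05 s.
Cycle = t_tx + RTT = 9.3959e-05 s.
Utilization = t_tx / cycle = 5.2459e-05/9.3959e-05 = 55.8 %.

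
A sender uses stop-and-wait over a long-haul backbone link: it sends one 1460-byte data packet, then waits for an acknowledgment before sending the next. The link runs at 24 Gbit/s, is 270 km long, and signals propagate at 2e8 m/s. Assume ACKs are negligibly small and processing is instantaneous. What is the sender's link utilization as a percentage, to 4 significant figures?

0.01802 %

t_tx = L/R = 11680/24000000000 = 4.86667e-07 s.
t_prop = 270000/200000000 = 0.00135 s; RTT = 0.0027 s.
Cycle = t_tx + RTT = 0.00270049 s.
Utilization = t_tx / cycle = 4.86667e-07/0.00270049 = 0.01802 %.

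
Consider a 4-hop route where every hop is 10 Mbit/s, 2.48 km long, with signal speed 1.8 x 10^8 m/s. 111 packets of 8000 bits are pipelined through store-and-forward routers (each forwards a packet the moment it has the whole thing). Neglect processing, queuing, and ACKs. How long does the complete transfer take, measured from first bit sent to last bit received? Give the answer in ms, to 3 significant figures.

Per-hop transmission t_tx = L/R = 8000/10000000 = 0.8 ms.
Per-hop propagation t_prop = 2480/180000000 = 0.0137778 ms.
Pipeline fill: first packet needs 4·t_tx to clear all hops; remaining 110 packets each add one t_tx.
Total = (4+111-1)·t_tx + 4·t_prop = 114·0.8 + 4·0.0137778 = 91.3 ms.

91.3 ms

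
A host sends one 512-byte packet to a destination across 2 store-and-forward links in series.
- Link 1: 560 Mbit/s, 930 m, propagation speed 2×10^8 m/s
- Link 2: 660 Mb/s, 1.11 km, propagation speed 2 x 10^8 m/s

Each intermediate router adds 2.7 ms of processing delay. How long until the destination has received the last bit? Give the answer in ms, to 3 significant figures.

L = 512 × 8 = 4096 bits.
Transmission delays (L/R per hop): 0.00731429, 0.00620606 ms; sum = 0.0135203 ms.
Propagation delays (d/s per hop): 0.00465, 0.00555 ms; sum = 0.0102 ms.
Processing at 1 router(s): 1 × 2.7 ms = 2.7 ms.
End-to-end = 2.72 ms.

2.72 ms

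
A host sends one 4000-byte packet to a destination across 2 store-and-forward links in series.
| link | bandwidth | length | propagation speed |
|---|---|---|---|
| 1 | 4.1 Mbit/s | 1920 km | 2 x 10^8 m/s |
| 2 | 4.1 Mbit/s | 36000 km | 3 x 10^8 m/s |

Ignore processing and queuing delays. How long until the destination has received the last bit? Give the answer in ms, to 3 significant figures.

145 ms

L = 4000 × 8 = 32000 bits.
Transmission delay per hop = L/R = 32000/4.1e+06 = 7.80488 ms; 2 hops → 15.6098 ms.
Propagation delays (d/s per hop): 9.6, 120 ms; sum = 129.6 ms.
End-to-end = 145 ms.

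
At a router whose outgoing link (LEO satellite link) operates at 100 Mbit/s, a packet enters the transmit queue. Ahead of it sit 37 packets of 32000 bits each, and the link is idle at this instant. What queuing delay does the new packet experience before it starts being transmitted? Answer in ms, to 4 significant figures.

Each queued packet: L/R = 32000/100000000 = 0.32 ms.
37 queued → 11.84 ms.
Queuing delay = 11.84 ms.

11.84 ms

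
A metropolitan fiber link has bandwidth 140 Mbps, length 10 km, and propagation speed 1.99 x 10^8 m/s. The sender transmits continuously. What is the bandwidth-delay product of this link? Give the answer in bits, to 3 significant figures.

7040 bits

Propagation delay = 10000 / 199000000 = 5.02513e-05 s.
BDP = R × t_prop = 140000000 × 5.02513e-05 = 7035.18 bits.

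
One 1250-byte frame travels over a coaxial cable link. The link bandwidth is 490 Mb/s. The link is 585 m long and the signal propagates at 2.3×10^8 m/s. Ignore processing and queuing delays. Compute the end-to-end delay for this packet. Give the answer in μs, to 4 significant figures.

L = 1250 × 8 = 10000 bits.
Transmission delay = L/R = 10000 / 490000000 = 20.4082 μs.
Propagation delay = d/s = 585 m / 2.3e+08 m/s = 2.54348 μs.
Total = 22.95 μs.

22.95 μs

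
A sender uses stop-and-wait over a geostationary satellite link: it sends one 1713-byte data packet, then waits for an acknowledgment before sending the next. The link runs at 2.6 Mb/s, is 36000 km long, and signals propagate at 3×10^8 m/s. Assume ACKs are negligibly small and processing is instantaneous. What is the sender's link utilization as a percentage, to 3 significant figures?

t_tx = L/R = 13704/2600000 = 0.00527077 s.
t_prop = 36000000/300000000 = 0.12 s; RTT = 0.24 s.
Cycle = t_tx + RTT = 0.245271 s.
Utilization = t_tx / cycle = 0.00527077/0.245271 = 2.15 %.

2.15 %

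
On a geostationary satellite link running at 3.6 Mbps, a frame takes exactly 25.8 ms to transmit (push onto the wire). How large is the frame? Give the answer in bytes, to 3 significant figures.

L = R × t_tx = 3600000 b/s × 0.0258 s = 92880 bits.
In bytes: 92880 / 8 = 11600 bytes.

11600 bytes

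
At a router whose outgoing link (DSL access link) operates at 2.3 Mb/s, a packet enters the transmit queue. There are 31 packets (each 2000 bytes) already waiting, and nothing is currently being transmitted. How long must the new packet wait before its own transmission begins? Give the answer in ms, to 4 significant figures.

215.7 ms

Each queued packet: L/R = 16000/2300000 = 6.95652 ms.
31 queued → 215.652 ms.
Queuing delay = 215.7 ms.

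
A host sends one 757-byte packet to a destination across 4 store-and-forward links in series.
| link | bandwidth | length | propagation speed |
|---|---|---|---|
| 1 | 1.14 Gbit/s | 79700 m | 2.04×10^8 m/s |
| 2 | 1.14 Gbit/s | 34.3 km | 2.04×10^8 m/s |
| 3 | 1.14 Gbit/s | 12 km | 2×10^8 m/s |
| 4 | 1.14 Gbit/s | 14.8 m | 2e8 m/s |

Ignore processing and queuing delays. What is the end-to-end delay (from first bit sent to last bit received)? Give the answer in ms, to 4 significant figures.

L = 757 × 8 = 6056 bits.
Transmission delay per hop = L/R = 6056/1140000000 = 0.00531228 ms; 4 hops → 0.0212491 ms.
Propagation delays (d/s per hop): 0.390686, 0.168137, 0.06, 7.4e-05 ms; sum = 0.618898 ms.
End-to-end = 0.6401 ms.

0.6401 ms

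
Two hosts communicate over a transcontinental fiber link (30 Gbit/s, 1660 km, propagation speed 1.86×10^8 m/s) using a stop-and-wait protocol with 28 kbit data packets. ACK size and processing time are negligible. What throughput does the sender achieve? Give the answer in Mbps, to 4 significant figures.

1.569 Mbps

t_tx = L/R = 28000/30000000000 = 9.33333e-07 s.
t_prop = 1660000/186000000 = 0.00892473 s; RTT = 0.0178495 s.
Cycle = t_tx + RTT = 0.0178504 s.
Throughput = L / cycle = 28000 / 0.0178504 = 1.569 Mbps.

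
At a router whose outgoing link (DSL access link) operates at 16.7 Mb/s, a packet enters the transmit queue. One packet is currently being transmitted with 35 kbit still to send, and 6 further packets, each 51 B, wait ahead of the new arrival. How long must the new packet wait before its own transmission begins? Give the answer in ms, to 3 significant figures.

2.24 ms

Each queued packet: L/R = 408/16700000 = 0.0244311 ms.
6 queued → 0.146587 ms.
Plus remaining 35000 bits of current packet: 2.09581 ms.
Queuing delay = 2.24 ms.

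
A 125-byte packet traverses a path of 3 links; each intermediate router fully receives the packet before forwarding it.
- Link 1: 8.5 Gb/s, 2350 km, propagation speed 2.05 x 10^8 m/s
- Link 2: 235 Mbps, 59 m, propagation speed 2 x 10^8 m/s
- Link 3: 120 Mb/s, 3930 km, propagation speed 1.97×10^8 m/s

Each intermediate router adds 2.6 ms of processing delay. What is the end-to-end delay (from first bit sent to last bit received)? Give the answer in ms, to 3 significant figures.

L = 125 × 8 = 1000 bits.
Transmission delays (L/R per hop): 0.000117647, 0.00425532, 0.00833333 ms; sum = 0.0127063 ms.
Propagation delays (d/s per hop): 11.4634, 0.000295, 19.9492 ms; sum = 31.4129 ms.
Processing at 2 router(s): 2 × 2.6 ms = 5.2 ms.
End-to-end = 36.6 ms.

36.6 ms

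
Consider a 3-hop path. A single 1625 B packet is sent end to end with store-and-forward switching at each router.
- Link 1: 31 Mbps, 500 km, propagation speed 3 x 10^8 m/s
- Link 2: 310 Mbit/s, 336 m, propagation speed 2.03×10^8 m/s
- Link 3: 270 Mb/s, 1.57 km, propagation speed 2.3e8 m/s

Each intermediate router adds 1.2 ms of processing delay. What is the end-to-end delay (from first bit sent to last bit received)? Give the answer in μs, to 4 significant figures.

4585 μs

L = 1625 × 8 = 13000 bits.
Transmission delays (L/R per hop): 419.355, 41.9355, 48.1481 μs; sum = 509.438 μs.
Propagation delays (d/s per hop): 1666.67, 1.65517, 6.82609 μs; sum = 1675.15 μs.
Processing at 2 router(s): 2 × 1.2 ms = 2400 μs.
End-to-end = 4585 μs.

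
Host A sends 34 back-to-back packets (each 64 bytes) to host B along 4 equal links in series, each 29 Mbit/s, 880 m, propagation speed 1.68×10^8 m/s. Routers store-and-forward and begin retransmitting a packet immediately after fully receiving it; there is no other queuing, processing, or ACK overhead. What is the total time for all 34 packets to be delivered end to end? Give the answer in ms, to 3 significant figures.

0.674 ms

Per-hop transmission t_tx = L/R = 512/29000000 = 0.0176552 ms.
Per-hop propagation t_prop = 880/168000000 = 0.0052381 ms.
Pipeline fill: first packet needs 4·t_tx to clear all hops; remaining 33 packets each add one t_tx.
Total = (4+34-1)·t_tx + 4·t_prop = 37·0.0176552 + 4·0.0052381 = 0.674 ms.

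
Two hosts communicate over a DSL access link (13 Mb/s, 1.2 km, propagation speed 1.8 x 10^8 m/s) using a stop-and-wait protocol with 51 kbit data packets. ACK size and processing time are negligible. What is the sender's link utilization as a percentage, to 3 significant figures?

99.7 %

t_tx = L/R = 51000/13000000 = 0.00392308 s.
t_prop = 1200/180000000 = 6.66667e-06 s; RTT = 1.33333e-05 s.
Cycle = t_tx + RTT = 0.00393641 s.
Utilization = t_tx / cycle = 0.00392308/0.00393641 = 99.7 %.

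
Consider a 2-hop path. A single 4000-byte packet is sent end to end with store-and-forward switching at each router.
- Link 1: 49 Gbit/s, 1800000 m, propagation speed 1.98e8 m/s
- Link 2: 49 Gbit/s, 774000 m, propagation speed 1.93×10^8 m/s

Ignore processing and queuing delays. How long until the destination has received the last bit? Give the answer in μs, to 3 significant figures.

13100 μs

L = 4000 × 8 = 32000 bits.
Transmission delay per hop = L/R = 32000/49000000000 = 0.653061 μs; 2 hops → 1.30612 μs.
Propagation delays (d/s per hop): 9090.91, 4010.36 μs; sum = 13101.3 μs.
End-to-end = 13100 μs.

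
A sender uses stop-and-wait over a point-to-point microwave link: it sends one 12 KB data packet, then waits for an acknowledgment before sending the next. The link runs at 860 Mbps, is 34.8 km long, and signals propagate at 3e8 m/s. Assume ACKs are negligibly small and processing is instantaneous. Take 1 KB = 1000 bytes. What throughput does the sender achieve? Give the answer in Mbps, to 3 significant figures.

279 Mbps

t_tx = L/R = 96000/860000000 = 0.000111628 s.
t_prop = 34800/300000000 = 0.000116 s; RTT = 0.000232 s.
Cycle = t_tx + RTT = 0.000343628 s.
Throughput = L / cycle = 96000 / 0.000343628 = 279 Mbps.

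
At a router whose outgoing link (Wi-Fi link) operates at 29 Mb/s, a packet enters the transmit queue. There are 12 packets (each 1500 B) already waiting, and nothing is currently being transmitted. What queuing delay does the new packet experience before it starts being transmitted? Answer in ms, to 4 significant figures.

Each queued packet: L/R = 12000/29000000 = 0.413793 ms.
12 queued → 4.96552 ms.
Queuing delay = 4.966 ms.

4.966 ms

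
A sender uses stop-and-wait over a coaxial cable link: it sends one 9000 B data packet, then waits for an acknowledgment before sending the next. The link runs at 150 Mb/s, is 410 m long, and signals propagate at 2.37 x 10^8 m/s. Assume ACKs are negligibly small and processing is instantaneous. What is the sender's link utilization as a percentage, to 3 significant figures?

t_tx = L/R = 72000/150000000 = 0.00048 s.
t_prop = 410/237000000 = 1.72996e-06 s; RTT = 3.45992e-06 s.
Cycle = t_tx + RTT = 0.00048346 s.
Utilization = t_tx / cycle = 0.00048/0.00048346 = 99.3 %.

99.3 %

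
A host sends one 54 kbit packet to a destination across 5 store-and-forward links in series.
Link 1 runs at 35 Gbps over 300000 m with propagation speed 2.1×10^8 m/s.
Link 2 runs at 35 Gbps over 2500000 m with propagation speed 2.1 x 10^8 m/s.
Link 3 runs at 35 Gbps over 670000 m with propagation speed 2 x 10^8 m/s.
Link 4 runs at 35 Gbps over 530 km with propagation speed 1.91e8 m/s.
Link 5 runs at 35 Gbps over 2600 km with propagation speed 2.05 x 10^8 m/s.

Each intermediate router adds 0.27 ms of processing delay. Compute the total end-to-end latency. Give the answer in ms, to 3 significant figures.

33.2 ms

L = 54000 bits.
Transmission delay per hop = L/R = 54000/35000000000 = 0.00154286 ms; 5 hops → 0.00771429 ms.
Propagation delays (d/s per hop): 1.42857, 11.9048, 3.35, 2.77487, 12.6829 ms; sum = 32.1411 ms.
Processing at 4 router(s): 4 × 0.27 ms = 1.08 ms.
End-to-end = 33.2 ms.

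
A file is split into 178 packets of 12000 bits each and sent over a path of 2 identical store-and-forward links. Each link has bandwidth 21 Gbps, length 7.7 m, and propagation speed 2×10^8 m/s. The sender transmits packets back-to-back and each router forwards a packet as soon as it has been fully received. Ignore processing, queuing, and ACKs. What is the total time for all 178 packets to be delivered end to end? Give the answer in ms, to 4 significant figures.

0.1024 ms

Per-hop transmission t_tx = L/R = 12000/21000000000 = 0.000571429 ms.
Per-hop propagation t_prop = 7.7/200000000 = 3.85e-05 ms.
Pipeline fill: first packet needs 2·t_tx to clear all hops; remaining 177 packets each add one t_tx.
Total = (2+178-1)·t_tx + 2·t_prop = 179·0.000571429 + 2·3.85e-05 = 0.1024 ms.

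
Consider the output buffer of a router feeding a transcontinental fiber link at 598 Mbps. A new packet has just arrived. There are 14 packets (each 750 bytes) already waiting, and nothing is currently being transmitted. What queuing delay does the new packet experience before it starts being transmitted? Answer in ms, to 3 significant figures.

Each queued packet: L/R = 6000/598000000 = 0.0100334 ms.
14 queued → 0.140468 ms.
Queuing delay = 0.140 ms.

0.140 ms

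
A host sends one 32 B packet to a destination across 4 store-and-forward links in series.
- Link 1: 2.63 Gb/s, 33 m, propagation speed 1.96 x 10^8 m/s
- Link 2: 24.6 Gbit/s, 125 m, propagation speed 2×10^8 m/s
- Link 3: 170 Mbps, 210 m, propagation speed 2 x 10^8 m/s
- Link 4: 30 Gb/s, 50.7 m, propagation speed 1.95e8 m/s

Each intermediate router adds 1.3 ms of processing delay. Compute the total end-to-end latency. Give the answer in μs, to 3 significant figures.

3900 μs

L = 32 × 8 = 256 bits.
Transmission delays (L/R per hop): 0.0973384, 0.0104065, 1.50588, 0.00853333 μs; sum = 1.62216 μs.
Propagation delays (d/s per hop): 0.168367, 0.625, 1.05, 0.26 μs; sum = 2.10337 μs.
Processing at 3 router(s): 3 × 1.3 ms = 3900 μs.
End-to-end = 3900 μs.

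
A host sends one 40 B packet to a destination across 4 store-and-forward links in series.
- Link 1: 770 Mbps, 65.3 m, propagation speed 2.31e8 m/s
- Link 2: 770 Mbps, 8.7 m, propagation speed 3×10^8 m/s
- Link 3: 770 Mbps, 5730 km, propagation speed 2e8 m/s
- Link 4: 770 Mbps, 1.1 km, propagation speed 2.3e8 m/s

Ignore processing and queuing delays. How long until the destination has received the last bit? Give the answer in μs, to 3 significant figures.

L = 40 × 8 = 320 bits.
Transmission delay per hop = L/R = 320/770000000 = 0.415584 μs; 4 hops → 1.66234 μs.
Propagation delays (d/s per hop): 0.282684, 0.029, 28650, 4.78261 μs; sum = 28655.1 μs.
End-to-end = 28700 μs.

28700 μs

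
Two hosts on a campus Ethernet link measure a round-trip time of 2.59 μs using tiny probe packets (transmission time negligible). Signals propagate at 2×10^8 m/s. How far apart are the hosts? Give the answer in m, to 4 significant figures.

One-way propagation = RTT/2 = 1.295 μs.
d = s × t = 200000000 × 1.295e-06 = 259.0 m.

259.0 m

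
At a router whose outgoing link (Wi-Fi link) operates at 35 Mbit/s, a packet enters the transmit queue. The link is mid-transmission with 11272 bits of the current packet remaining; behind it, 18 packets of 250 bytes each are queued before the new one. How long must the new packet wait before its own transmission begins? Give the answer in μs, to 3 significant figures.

1350 μs

Each queued packet: L/R = 2000/35000000 = 57.1429 μs.
18 queued → 1028.57 μs.
Plus remaining 11272 bits of current packet: 322.057 μs.
Queuing delay = 1350 μs.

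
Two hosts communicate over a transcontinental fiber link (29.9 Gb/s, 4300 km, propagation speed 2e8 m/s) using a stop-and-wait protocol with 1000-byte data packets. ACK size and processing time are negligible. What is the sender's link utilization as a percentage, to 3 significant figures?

0.000622 %

t_tx = L/R = 8000/29900000000 = 2.67559e-07 s.
t_prop = 4300000/200000000 = 0.0215 s; RTT = 0.043 s.
Cycle = t_tx + RTT = 0.0430003 s.
Utilization = t_tx / cycle = 2.67559e-07/0.0430003 = 0.000622 %.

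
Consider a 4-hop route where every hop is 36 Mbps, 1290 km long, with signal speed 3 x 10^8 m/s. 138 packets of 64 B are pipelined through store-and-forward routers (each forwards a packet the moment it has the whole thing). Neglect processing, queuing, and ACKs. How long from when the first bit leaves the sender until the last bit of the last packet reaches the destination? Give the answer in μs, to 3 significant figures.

19200 μs

Per-hop transmission t_tx = L/R = 512/36000000 = 14.2222 μs.
Per-hop propagation t_prop = 1290000/300000000 = 4300 μs.
Pipeline fill: first packet needs 4·t_tx to clear all hops; remaining 137 packets each add one t_tx.
Total = (4+138-1)·t_tx + 4·t_prop = 141·14.2222 + 4·4300 = 19200 μs.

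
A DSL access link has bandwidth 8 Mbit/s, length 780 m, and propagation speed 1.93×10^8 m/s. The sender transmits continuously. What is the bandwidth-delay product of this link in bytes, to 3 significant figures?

4.04 bytes

Propagation delay = 780 / 193000000 = 4.04145e-06 s.
BDP = R × t_prop = 8000000 × 4.04145e-06 = 32.3316 bits.
In bytes: 32.3316/8 = 4.04 bytes.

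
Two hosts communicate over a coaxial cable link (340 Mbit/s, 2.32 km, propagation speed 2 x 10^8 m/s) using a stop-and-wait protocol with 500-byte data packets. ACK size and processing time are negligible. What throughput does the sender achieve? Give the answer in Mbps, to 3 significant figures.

t_tx = L/R = 4000/340000000 = 1.17647e-05 s.
t_prop = 2320/200000000 = 1.16e-05 s; RTT = 2.32e-05 s.
Cycle = t_tx + RTT = 3.49647e-05 s.
Throughput = L / cycle = 4000 / 3.49647e-05 = 114 Mbps.

114 Mbps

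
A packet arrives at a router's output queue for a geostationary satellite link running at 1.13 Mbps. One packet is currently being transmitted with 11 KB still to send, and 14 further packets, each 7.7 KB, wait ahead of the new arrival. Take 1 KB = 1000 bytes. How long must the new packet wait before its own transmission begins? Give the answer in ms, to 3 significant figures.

841 ms

Each queued packet: L/R = 61600/1130000 = 54.5133 ms.
14 queued → 763.186 ms.
Plus remaining 88000 bits of current packet: 77.8761 ms.
Queuing delay = 841 ms.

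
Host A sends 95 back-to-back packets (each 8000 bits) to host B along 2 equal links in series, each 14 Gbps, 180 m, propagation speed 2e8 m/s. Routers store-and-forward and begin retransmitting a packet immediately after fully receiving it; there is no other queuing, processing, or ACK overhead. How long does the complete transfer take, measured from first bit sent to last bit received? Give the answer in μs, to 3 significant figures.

Per-hop transmission t_tx = L/R = 8000/14000000000 = 0.571429 μs.
Per-hop propagation t_prop = 180/200000000 = 0.9 μs.
Pipeline fill: first packet needs 2·t_tx to clear all hops; remaining 94 packets each add one t_tx.
Total = (2+95-1)·t_tx + 2·t_prop = 96·0.571429 + 2·0.9 = 56.7 μs.

56.7 μs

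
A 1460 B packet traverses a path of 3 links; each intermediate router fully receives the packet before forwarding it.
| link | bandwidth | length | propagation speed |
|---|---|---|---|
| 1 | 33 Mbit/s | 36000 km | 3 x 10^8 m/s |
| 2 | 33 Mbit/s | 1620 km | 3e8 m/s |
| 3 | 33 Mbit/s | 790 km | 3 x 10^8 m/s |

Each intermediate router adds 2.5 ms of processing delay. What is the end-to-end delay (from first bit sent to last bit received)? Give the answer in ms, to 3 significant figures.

L = 1460 × 8 = 11680 bits.
Transmission delay per hop = L/R = 11680/33000000 = 0.353939 ms; 3 hops → 1.06182 ms.
Propagation delays (d/s per hop): 120, 5.4, 2.63333 ms; sum = 128.033 ms.
Processing at 2 router(s): 2 × 2.5 ms = 5 ms.
End-to-end = 134 ms.

134 ms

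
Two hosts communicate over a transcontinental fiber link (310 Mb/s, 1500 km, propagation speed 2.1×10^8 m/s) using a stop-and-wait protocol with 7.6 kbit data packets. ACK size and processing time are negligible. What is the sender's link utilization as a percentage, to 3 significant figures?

t_tx = L/R = 7600/310000000 = 2.45161e-05 s.
t_prop = 1500000/210000000 = 0.00714286 s; RTT = 0.0142857 s.
Cycle = t_tx + RTT = 0.0143102 s.
Utilization = t_tx / cycle = 2.45161e-05/0.0143102 = 0.171 %.

0.171 %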